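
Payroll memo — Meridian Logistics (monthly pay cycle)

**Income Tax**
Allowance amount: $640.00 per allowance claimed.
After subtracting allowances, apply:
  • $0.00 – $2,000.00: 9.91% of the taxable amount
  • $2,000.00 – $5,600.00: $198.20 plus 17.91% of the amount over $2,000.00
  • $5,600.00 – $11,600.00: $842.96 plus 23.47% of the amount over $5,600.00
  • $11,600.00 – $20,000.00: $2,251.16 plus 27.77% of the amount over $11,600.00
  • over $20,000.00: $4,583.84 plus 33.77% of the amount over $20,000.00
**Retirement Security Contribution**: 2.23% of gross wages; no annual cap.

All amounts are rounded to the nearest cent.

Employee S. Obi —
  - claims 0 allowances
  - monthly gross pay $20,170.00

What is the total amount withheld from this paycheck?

Income Tax: taxable = $20,170.00
  $4,583.84 + 33.77% × ($20,170.00 − $20,000.00) = $4,583.84 + 33.77% × $170.00 = $4,641.25
Retirement Security Contribution: 2.23% × $20,170.00 = $449.79
Total: $4,641.25 + $449.79 = $5,091.04

$5,091.04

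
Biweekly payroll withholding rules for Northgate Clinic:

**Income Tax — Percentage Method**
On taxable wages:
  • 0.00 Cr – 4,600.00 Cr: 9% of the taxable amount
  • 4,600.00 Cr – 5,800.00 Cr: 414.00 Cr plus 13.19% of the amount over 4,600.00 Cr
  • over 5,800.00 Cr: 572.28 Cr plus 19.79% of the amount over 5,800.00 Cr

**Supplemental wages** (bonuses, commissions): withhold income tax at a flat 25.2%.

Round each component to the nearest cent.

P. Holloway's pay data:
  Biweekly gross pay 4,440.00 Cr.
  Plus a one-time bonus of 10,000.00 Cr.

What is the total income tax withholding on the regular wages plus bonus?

Income Tax: taxable = 4,440.00 Cr
  9% × 4,440.00 Cr = 399.60 Cr
Supplemental (25.2% flat on bonus): 25.2% × 10,000.00 Cr = 2,520.00 Cr
Total income tax: 399.60 Cr + 2,520.00 Cr = 2,919.60 Cr

2,919.60 Cr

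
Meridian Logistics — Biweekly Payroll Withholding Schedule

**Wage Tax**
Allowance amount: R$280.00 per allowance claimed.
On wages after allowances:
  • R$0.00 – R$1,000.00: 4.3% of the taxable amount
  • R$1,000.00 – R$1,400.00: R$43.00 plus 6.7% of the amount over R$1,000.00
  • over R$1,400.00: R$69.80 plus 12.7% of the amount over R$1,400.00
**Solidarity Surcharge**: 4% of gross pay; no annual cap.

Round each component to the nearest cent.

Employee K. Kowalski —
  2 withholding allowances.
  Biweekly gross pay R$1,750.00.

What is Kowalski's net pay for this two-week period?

Wage Tax: taxable = R$1,750.00 − 2×R$280.00 = R$1,190.00
  R$43.00 + 6.7% × (R$1,190.00 − R$1,000.00) = R$43.00 + 6.7% × R$190.00 = R$55.73
Solidarity Surcharge: 4% × R$1,750.00 = R$70.00
Total withheld: R$55.73 + R$70.00 = R$125.73
Net pay: R$1,750.00 − R$125.73 = R$1,624.27

R$1,624.27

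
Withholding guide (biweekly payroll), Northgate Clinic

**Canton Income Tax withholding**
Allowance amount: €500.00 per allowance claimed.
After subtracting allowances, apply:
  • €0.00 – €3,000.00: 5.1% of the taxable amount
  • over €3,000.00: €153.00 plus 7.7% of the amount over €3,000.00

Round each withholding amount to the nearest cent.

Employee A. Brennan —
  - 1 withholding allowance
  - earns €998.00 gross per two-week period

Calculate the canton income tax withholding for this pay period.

€25.40

Canton Income Tax: taxable = €998.00 − 1×€500.00 = €498.00
  5.1% × €498.00 = €25.40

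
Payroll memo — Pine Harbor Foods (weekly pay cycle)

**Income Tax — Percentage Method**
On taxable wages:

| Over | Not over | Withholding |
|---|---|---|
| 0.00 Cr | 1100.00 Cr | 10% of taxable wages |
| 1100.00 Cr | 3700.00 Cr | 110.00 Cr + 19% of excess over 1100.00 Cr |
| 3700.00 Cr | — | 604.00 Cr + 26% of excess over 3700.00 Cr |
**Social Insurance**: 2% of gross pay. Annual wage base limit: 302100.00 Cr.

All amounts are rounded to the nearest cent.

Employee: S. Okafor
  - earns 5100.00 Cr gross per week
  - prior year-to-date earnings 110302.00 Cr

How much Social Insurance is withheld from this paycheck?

Social Insurance: 2% × 5100.00 Cr = 102.00 Cr

102.00 Cr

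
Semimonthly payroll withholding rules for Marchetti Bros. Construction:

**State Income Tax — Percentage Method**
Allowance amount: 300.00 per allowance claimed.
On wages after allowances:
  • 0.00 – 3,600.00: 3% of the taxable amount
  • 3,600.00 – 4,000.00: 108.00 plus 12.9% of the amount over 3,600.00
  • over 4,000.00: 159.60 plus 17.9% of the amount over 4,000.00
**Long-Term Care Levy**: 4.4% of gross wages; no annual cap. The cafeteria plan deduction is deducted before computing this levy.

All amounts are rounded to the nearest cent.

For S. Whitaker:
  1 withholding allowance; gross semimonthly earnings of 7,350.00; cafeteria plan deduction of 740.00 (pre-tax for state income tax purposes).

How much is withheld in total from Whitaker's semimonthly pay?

State Income Tax: taxable = 7,350.00 − 740.00 − 1×300.00 = 6,310.00
  159.60 + 17.9% × (6,310.00 − 4,000.00) = 159.60 + 17.9% × 2,310.00 = 573.09
Long-Term Care Levy: 4.4% × 6,610.00 = 290.84
Total: 573.09 + 290.84 = 863.93

863.93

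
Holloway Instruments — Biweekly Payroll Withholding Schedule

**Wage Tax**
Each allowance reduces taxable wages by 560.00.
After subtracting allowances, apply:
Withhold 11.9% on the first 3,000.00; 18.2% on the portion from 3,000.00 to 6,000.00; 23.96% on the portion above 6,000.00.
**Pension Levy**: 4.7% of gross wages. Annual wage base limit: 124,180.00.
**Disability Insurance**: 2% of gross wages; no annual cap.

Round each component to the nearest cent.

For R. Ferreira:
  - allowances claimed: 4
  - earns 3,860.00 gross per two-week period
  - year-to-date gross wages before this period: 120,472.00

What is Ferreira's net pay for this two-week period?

3,415.74

Wage Tax: taxable = 3,860.00 − 4×560.00 = 1,620.00
  11.9% × 1,620.00 = 192.78
Pension Levy: cap 124,180.00 − YTD 120,472.00 = 3,708.00 subject; 4.7% × 3,708.00 = 174.28
Disability Insurance: 2% × 3,860.00 = 77.20
Total withheld: 192.78 + 174.28 + 77.20 = 444.26
Net pay: 3,860.00 − 444.26 = 3,415.74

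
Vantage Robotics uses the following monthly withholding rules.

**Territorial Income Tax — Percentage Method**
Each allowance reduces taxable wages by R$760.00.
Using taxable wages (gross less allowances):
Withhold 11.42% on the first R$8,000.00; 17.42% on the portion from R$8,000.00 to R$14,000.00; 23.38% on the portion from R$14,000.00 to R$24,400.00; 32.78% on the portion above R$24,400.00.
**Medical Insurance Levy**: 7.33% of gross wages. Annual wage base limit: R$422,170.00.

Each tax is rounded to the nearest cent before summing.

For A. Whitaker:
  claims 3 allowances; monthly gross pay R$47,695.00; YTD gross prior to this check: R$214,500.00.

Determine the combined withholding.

Territorial Income Tax: taxable = R$47,695.00 − 3×R$760.00 = R$45,415.00
  R$4,390.32 + 32.78% × (R$45,415.00 − R$24,400.00) = R$4,390.32 + 32.78% × R$21,015.00 = R$11,279.04
Medical Insurance Levy: 7.33% × R$47,695.00 = R$3,496.04
Total: R$11,279.04 + R$3,496.04 = R$14,775.08

R$14,775.08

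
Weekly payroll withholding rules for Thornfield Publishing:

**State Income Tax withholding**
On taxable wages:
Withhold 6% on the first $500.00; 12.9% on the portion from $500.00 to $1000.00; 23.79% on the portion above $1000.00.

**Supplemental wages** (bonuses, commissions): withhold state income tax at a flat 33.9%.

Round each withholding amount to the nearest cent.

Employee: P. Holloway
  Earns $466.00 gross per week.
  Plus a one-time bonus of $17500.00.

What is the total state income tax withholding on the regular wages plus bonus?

$5960.46

State Income Tax: taxable = $466.00
  6% × $466.00 = $27.96
Supplemental (33.9% flat on bonus): 33.9% × $17500.00 = $5932.50
Total state income tax: $27.96 + $5932.50 = $5960.46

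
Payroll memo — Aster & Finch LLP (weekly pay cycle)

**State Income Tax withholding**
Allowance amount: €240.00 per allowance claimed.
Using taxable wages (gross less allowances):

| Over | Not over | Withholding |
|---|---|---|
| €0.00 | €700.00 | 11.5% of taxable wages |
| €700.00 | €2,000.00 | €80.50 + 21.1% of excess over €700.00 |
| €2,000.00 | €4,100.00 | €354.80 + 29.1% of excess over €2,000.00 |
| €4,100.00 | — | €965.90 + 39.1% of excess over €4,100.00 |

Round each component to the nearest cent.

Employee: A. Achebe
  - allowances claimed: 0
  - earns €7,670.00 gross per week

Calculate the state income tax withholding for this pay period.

€2,361.77

State Income Tax: taxable = €7,670.00
  €965.90 + 39.1% × (€7,670.00 − €4,100.00) = €965.90 + 39.1% × €3,570.00 = €2,361.77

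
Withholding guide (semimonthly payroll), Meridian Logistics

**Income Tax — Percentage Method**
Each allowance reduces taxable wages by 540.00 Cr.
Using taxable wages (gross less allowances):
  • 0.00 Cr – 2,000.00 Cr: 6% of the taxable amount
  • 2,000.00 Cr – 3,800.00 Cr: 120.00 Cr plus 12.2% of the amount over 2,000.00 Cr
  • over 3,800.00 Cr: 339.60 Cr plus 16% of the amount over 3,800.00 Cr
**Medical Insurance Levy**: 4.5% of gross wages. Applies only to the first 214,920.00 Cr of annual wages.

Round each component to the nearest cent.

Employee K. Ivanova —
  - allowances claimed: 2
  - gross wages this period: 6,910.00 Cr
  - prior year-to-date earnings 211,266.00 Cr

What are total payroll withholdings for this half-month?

828.83 Cr

Income Tax: taxable = 6,910.00 Cr − 2×540.00 Cr = 5,830.00 Cr
  339.60 Cr + 16% × (5,830.00 Cr − 3,800.00 Cr) = 339.60 Cr + 16% × 2,030.00 Cr = 664.40 Cr
Medical Insurance Levy: cap 214,920.00 Cr − YTD 211,266.00 Cr = 3,654.00 Cr subject; 4.5% × 3,654.00 Cr = 164.43 Cr
Total: 664.40 Cr + 164.43 Cr = 828.83 Cr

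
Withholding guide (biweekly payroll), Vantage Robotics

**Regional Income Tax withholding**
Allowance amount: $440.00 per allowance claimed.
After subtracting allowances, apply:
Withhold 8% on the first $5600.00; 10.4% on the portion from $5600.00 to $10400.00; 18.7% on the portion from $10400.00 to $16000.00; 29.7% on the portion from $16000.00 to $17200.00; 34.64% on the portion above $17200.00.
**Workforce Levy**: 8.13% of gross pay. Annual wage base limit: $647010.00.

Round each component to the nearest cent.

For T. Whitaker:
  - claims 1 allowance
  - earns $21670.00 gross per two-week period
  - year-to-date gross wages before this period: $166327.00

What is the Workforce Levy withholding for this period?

$1761.77

Workforce Levy: 8.13% × $21670.00 = $1761.77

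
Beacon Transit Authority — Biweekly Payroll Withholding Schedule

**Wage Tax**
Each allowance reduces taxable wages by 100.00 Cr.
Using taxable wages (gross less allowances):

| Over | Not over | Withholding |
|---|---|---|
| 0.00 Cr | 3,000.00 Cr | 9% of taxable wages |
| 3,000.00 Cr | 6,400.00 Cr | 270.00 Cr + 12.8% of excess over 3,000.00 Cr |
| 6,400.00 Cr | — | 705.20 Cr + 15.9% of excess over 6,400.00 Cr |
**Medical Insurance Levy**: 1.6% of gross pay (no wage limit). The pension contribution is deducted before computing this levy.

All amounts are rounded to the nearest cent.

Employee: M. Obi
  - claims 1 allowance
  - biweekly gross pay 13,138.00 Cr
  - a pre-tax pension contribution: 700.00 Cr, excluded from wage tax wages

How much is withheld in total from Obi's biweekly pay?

1,848.35 Cr

Wage Tax: taxable = 13,138.00 Cr − 700.00 Cr − 1×100.00 Cr = 12,338.00 Cr
  705.20 Cr + 15.9% × (12,338.00 Cr − 6,400.00 Cr) = 705.20 Cr + 15.9% × 5,938.00 Cr = 1,649.34 Cr
Medical Insurance Levy: 1.6% × 12,438.00 Cr = 199.01 Cr
Total: 1,649.34 Cr + 199.01 Cr = 1,848.35 Cr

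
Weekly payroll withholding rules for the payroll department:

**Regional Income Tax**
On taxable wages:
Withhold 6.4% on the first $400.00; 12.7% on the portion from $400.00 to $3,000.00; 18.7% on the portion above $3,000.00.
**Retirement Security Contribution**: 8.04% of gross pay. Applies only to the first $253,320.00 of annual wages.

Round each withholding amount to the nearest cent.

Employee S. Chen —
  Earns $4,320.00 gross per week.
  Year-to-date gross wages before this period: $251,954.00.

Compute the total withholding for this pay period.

$712.47

Regional Income Tax: taxable = $4,320.00
  $355.80 + 18.7% × ($4,320.00 − $3,000.00) = $355.80 + 18.7% × $1,320.00 = $602.64
Retirement Security Contribution: cap $253,320.00 − YTD $251,954.00 = $1,366.00 subject; 8.04% × $1,366.00 = $109.83
Total: $602.64 + $109.83 = $712.47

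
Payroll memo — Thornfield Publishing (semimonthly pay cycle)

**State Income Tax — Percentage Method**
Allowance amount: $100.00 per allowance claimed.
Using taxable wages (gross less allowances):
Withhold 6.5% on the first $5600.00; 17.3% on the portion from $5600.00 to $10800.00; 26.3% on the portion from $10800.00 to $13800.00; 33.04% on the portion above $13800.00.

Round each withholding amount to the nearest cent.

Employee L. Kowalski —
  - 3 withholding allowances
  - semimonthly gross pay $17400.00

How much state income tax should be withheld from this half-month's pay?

State Income Tax: taxable = $17400.00 − 3×$100.00 = $17100.00
  $2052.60 + 33.04% × ($17100.00 − $13800.00) = $2052.60 + 33.04% × $3300.00 = $3142.92

$3142.92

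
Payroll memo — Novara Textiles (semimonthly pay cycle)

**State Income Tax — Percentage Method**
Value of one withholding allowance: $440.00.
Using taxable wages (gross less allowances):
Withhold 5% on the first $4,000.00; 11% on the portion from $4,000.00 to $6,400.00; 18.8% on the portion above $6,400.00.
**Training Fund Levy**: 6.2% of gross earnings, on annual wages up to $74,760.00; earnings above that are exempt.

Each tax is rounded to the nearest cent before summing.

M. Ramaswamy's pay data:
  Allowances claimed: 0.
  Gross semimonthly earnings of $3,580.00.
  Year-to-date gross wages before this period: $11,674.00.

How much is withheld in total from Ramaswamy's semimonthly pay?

$400.96

State Income Tax: taxable = $3,580.00
  5% × $3,580.00 = $179.00
Training Fund Levy: 6.2% × $3,580.00 = $221.96
Total: $179.00 + $221.96 = $400.96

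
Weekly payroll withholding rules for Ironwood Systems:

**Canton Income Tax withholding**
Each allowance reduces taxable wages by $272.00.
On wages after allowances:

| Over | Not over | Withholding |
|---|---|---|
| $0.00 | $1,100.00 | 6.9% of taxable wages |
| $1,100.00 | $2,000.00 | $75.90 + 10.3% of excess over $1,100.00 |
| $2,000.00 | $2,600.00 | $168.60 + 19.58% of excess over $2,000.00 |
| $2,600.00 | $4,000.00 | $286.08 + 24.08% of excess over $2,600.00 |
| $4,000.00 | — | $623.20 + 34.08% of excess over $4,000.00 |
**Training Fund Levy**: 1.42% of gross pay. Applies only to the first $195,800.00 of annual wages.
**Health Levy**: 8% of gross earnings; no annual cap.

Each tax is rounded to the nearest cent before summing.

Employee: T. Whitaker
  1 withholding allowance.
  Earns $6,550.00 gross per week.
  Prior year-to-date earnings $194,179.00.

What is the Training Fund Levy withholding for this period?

$23.02

Training Fund Levy: cap $195,800.00 − YTD $194,179.00 = $1,621.00 subject; 1.42% × $1,621.00 = $23.02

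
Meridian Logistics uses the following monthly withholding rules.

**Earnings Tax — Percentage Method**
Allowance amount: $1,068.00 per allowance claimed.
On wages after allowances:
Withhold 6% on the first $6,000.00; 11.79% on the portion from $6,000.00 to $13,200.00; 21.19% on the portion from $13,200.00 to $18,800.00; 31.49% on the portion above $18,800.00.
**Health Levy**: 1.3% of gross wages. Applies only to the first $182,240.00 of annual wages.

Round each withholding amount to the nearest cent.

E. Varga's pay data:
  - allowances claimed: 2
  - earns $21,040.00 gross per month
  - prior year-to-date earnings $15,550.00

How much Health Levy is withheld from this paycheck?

Health Levy: 1.3% × $21,040.00 = $273.52

$273.52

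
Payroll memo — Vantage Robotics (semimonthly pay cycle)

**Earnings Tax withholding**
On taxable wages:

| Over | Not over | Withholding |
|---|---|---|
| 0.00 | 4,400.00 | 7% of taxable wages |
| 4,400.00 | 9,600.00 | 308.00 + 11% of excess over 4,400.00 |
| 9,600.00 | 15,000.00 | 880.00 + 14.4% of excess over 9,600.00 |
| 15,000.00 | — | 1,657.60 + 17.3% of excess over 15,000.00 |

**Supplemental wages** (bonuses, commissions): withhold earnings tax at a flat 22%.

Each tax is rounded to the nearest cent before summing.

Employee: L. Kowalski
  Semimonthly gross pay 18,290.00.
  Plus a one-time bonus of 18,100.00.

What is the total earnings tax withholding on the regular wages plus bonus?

Earnings Tax: taxable = 18,290.00
  1,657.60 + 17.3% × (18,290.00 − 15,000.00) = 1,657.60 + 17.3% × 3,290.00 = 2,226.77
Supplemental (22% flat on bonus): 22% × 18,100.00 = 3,982.00
Total earnings tax: 2,226.77 + 3,982.00 = 6,208.77

6,208.77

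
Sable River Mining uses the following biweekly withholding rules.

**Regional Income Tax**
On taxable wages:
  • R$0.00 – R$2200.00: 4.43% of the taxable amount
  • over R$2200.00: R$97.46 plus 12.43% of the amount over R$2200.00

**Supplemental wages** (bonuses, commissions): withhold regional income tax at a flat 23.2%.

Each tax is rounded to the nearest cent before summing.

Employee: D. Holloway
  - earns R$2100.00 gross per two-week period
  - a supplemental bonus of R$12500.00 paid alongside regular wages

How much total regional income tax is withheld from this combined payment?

R$2993.03

Regional Income Tax: taxable = R$2100.00
  4.43% × R$2100.00 = R$93.03
Supplemental (23.2% flat on bonus): 23.2% × R$12500.00 = R$2900.00
Total regional income tax: R$93.03 + R$2900.00 = R$2993.03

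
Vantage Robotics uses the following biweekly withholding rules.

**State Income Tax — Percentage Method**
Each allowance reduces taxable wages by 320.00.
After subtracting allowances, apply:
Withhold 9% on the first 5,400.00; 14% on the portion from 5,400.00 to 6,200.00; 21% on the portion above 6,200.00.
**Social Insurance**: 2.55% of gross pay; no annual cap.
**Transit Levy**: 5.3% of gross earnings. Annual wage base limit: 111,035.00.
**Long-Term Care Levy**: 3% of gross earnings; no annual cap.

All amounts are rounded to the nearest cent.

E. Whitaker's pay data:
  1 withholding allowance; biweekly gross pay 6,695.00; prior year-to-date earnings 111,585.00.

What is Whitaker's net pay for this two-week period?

5,688.68

State Income Tax: taxable = 6,695.00 − 1×320.00 = 6,375.00
  598.00 + 21% × (6,375.00 − 6,200.00) = 598.00 + 21% × 175.00 = 634.75
Social Insurance: 2.55% × 6,695.00 = 170.72
Transit Levy: YTD 111,585.00 ≥ cap 111,035.00 → 0.00
Long-Term Care Levy: 3% × 6,695.00 = 200.85
Total withheld: 634.75 + 170.72 + 0.00 + 200.85 = 1,006.32
Net pay: 6,695.00 − 1,006.32 = 5,688.68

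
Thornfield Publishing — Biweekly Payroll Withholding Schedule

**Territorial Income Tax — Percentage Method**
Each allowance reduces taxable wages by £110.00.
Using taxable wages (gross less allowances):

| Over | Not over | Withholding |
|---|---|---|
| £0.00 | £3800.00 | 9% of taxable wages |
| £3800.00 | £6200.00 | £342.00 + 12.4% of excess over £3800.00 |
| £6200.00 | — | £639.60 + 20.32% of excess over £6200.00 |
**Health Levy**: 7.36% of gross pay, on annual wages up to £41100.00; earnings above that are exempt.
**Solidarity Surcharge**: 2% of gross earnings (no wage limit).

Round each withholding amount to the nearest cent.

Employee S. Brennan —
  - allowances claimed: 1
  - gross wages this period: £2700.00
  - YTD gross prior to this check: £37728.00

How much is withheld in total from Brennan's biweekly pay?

Territorial Income Tax: taxable = £2700.00 − 1×£110.00 = £2590.00
  9% × £2590.00 = £233.10
Health Levy: 7.36% × £2700.00 = £198.72
Solidarity Surcharge: 2% × £2700.00 = £54.00
Total: £233.10 + £198.72 + £54.00 = £485.82

£485.82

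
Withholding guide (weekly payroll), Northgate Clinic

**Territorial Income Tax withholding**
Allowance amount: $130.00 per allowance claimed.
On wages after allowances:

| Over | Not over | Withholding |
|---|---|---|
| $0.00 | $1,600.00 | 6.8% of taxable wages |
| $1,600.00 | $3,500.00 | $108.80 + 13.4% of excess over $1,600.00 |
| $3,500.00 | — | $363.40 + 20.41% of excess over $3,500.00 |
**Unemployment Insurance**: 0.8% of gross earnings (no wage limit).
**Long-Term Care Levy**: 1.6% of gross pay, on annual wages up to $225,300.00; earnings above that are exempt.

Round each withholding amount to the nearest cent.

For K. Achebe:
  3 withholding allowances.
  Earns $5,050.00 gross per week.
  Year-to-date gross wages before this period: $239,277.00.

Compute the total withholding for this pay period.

$640.56

Territorial Income Tax: taxable = $5,050.00 − 3×$130.00 = $4,660.00
  $363.40 + 20.41% × ($4,660.00 − $3,500.00) = $363.40 + 20.41% × $1,160.00 = $600.16
Unemployment Insurance: 0.8% × $5,050.00 = $40.40
Long-Term Care Levy: YTD $239,277.00 ≥ cap $225,300.00 → $0.00
Total: $600.16 + $40.40 + $0.00 = $640.56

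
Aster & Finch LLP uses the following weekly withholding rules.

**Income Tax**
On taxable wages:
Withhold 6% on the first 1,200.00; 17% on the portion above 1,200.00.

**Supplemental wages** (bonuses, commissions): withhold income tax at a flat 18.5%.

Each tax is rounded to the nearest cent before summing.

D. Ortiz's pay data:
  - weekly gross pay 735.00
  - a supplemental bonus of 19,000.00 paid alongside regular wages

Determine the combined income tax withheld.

3,559.10

Income Tax: taxable = 735.00
  6% × 735.00 = 44.10
Supplemental (18.5% flat on bonus): 18.5% × 19,000.00 = 3,515.00
Total income tax: 44.10 + 3,515.00 = 3,559.10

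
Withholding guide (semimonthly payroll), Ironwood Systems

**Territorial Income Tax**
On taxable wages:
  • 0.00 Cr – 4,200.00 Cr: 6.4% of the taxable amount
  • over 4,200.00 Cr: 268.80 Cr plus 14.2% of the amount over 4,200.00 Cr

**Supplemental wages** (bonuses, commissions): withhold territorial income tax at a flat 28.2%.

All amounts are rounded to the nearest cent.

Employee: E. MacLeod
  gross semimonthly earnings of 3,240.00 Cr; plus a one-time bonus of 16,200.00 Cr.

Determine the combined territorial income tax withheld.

Territorial Income Tax: taxable = 3,240.00 Cr
  6.4% × 3,240.00 Cr = 207.36 Cr
Supplemental (28.2% flat on bonus): 28.2% × 16,200.00 Cr = 4,568.40 Cr
Total territorial income tax: 207.36 Cr + 4,568.40 Cr = 4,775.76 Cr

4,775.76 Cr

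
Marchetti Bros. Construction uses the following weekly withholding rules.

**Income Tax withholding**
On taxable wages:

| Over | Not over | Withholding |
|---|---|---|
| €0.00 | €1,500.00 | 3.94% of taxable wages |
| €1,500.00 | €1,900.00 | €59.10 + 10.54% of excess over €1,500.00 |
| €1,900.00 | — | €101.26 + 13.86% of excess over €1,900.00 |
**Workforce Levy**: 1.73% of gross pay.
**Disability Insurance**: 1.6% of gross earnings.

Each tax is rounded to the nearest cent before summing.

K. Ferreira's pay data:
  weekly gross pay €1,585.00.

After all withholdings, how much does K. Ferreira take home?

€1,464.16

Income Tax: taxable = €1,585.00
  €59.10 + 10.54% × (€1,585.00 − €1,500.00) = €59.10 + 10.54% × €85.00 = €68.06
Workforce Levy: 1.73% × €1,585.00 = €27.42
Disability Insurance: 1.6% × €1,585.00 = €25.36
Total withheld: €68.06 + €27.42 + €25.36 = €120.84
Net pay: €1,585.00 − €120.84 = €1,464.16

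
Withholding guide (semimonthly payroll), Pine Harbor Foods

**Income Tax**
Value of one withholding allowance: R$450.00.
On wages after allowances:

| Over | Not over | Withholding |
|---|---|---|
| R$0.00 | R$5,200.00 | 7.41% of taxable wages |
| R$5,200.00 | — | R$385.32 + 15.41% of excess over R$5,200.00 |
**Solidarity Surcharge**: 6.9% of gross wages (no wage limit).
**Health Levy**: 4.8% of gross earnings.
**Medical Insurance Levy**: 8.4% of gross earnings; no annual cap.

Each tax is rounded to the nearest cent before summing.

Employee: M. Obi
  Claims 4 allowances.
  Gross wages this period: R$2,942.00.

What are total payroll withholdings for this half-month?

R$675.97

Income Tax: taxable = R$2,942.00 − 4×R$450.00 = R$1,142.00
  7.41% × R$1,142.00 = R$84.62
Solidarity Surcharge: 6.9% × R$2,942.00 = R$203.00
Health Levy: 4.8% × R$2,942.00 = R$141.22
Medical Insurance Levy: 8.4% × R$2,942.00 = R$247.13
Total: R$84.62 + R$203.00 + R$141.22 + R$247.13 = R$675.97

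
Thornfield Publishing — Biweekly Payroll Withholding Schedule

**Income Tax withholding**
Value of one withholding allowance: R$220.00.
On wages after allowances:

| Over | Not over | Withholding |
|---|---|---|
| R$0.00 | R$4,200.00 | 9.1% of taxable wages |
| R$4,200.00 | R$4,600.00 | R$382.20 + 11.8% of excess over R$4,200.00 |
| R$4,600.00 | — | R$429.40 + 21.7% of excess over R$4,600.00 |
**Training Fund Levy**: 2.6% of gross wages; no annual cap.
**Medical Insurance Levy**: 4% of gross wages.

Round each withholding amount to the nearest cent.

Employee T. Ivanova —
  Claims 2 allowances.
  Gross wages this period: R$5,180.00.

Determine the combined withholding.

R$801.66

Income Tax: taxable = R$5,180.00 − 2×R$220.00 = R$4,740.00
  R$429.40 + 21.7% × (R$4,740.00 − R$4,600.00) = R$429.40 + 21.7% × R$140.00 = R$459.78
Training Fund Levy: 2.6% × R$5,180.00 = R$134.68
Medical Insurance Levy: 4% × R$5,180.00 = R$207.20
Total: R$459.78 + R$134.68 + R$207.20 = R$801.66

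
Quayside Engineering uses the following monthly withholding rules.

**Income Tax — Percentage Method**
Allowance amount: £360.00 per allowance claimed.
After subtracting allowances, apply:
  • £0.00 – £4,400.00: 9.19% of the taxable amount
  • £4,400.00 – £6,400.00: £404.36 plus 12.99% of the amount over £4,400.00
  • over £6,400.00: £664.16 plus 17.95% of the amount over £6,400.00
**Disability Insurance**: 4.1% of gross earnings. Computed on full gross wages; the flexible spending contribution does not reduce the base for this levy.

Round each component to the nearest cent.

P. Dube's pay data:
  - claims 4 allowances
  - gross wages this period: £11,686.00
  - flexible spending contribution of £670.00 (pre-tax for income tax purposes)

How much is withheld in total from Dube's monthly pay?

£1,713.38

Income Tax: taxable = £11,686.00 − £670.00 − 4×£360.00 = £9,576.00
  £664.16 + 17.95% × (£9,576.00 − £6,400.00) = £664.16 + 17.95% × £3,176.00 = £1,234.25
Disability Insurance: 4.1% × £11,686.00 = £479.13
Total: £1,234.25 + £479.13 = £1,713.38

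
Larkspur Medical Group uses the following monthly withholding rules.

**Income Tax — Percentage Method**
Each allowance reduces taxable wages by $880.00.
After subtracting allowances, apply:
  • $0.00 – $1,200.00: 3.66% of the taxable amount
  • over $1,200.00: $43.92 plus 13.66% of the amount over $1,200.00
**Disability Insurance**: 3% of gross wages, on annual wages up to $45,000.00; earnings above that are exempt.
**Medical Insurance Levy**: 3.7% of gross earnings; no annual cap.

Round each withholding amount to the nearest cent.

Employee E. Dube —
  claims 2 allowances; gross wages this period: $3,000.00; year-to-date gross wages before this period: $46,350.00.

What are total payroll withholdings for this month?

Income Tax: taxable = $3,000.00 − 2×$880.00 = $1,240.00
  $43.92 + 13.66% × ($1,240.00 − $1,200.00) = $43.92 + 13.66% × $40.00 = $49.38
Disability Insurance: YTD $46,350.00 ≥ cap $45,000.00 → $0.00
Medical Insurance Levy: 3.7% × $3,000.00 = $111.00
Total: $49.38 + $0.00 + $111.00 = $160.38

$160.38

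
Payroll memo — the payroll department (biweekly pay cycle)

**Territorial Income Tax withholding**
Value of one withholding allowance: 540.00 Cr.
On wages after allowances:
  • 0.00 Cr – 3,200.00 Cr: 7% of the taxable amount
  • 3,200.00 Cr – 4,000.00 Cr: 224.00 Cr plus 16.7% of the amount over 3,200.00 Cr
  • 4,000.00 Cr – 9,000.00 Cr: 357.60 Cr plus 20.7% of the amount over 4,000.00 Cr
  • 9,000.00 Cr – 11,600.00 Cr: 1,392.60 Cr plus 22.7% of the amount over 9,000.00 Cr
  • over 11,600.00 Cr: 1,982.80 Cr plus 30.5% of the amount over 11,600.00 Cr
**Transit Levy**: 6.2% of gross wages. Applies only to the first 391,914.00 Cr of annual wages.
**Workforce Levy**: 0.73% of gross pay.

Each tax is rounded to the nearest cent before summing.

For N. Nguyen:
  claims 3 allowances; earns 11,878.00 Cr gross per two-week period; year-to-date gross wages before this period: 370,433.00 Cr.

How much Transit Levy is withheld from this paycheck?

Transit Levy: 6.2% × 11,878.00 Cr = 736.44 Cr

736.44 Cr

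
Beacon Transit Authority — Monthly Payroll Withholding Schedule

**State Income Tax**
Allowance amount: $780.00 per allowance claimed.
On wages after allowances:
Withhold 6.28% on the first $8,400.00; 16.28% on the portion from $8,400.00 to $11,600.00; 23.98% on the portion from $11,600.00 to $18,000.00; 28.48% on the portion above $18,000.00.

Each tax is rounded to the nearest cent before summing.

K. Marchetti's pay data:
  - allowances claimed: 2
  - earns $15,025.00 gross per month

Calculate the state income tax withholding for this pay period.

State Income Tax: taxable = $15,025.00 − 2×$780.00 = $13,465.00
  $1,048.48 + 23.98% × ($13,465.00 − $11,600.00) = $1,048.48 + 23.98% × $1,865.00 = $1,495.71

$1,495.71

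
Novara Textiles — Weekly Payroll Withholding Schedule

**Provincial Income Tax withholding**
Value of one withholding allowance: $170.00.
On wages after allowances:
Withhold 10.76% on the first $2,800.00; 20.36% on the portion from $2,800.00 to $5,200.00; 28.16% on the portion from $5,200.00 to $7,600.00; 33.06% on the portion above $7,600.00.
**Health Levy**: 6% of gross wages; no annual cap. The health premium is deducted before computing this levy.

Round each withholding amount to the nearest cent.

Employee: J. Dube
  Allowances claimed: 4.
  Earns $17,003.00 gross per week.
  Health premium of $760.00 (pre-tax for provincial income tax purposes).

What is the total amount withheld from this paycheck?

Provincial Income Tax: taxable = $17,003.00 − $760.00 − 4×$170.00 = $15,563.00
  $1,465.76 + 33.06% × ($15,563.00 − $7,600.00) = $1,465.76 + 33.06% × $7,963.00 = $4,098.33
Health Levy: 6% × $16,243.00 = $974.58
Total: $4,098.33 + $974.58 = $5,072.91

$5,072.91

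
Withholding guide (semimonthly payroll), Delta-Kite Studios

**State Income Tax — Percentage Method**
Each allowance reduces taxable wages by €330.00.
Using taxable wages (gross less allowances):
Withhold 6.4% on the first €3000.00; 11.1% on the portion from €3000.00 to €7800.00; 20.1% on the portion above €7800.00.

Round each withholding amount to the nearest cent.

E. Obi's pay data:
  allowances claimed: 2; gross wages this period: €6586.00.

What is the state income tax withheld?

€516.79

State Income Tax: taxable = €6586.00 − 2×€330.00 = €5926.00
  €192.00 + 11.1% × (€5926.00 − €3000.00) = €192.00 + 11.1% × €2926.00 = €516.79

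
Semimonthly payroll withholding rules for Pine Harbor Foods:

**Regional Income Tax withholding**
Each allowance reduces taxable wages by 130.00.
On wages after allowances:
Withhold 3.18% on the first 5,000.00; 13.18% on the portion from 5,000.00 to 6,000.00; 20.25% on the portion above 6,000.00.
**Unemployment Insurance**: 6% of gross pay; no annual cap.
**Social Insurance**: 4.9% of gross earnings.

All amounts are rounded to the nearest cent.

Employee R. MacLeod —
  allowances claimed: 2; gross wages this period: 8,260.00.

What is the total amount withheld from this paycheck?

Regional Income Tax: taxable = 8,260.00 − 2×130.00 = 8,000.00
  290.80 + 20.25% × (8,000.00 − 6,000.00) = 290.80 + 20.25% × 2,000.00 = 695.80
Unemployment Insurance: 6% × 8,260.00 = 495.60
Social Insurance: 4.9% × 8,260.00 = 404.74
Total: 695.80 + 495.60 + 404.74 = 1,596.14

1,596.14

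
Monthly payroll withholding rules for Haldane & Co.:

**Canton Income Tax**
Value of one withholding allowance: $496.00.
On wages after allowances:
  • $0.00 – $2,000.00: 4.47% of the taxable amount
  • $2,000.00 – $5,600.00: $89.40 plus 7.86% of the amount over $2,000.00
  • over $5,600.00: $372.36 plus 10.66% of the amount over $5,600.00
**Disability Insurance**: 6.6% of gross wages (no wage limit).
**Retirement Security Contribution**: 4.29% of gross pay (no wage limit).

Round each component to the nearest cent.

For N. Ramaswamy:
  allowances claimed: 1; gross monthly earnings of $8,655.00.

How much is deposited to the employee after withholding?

$7,067.32

Canton Income Tax: taxable = $8,655.00 − 1×$496.00 = $8,159.00
  $372.36 + 10.66% × ($8,159.00 − $5,600.00) = $372.36 + 10.66% × $2,559.00 = $645.15
Disability Insurance: 6.6% × $8,655.00 = $571.23
Retirement Security Contribution: 4.29% × $8,655.00 = $371.30
Total withheld: $645.15 + $571.23 + $371.30 = $1,587.68
Net pay: $8,655.00 − $1,587.68 = $7,067.32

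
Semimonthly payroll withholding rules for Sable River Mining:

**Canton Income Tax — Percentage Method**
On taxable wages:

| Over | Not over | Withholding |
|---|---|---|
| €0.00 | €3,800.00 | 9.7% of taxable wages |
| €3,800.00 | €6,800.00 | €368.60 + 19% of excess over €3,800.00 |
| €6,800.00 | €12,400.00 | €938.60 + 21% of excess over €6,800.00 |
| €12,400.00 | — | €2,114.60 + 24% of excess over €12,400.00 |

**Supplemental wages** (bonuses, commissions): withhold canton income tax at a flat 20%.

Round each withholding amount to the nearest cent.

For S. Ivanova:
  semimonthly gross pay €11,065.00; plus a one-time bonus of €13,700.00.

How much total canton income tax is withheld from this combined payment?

Canton Income Tax: taxable = €11,065.00
  €938.60 + 21% × (€11,065.00 − €6,800.00) = €938.60 + 21% × €4,265.00 = €1,834.25
Supplemental (20% flat on bonus): 20% × €13,700.00 = €2,740.00
Total canton income tax: €1,834.25 + €2,740.00 = €4,574.25

€4,574.25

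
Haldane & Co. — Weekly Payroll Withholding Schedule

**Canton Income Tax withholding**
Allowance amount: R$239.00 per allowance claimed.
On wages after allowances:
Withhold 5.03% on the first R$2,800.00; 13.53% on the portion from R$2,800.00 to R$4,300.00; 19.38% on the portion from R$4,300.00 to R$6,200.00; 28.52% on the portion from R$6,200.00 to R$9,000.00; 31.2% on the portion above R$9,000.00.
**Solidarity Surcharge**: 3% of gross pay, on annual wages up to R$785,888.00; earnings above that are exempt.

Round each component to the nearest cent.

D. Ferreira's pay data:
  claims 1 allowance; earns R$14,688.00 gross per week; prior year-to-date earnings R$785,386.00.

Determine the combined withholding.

Canton Income Tax: taxable = R$14,688.00 − 1×R$239.00 = R$14,449.00
  R$1,510.57 + 31.2% × (R$14,449.00 − R$9,000.00) = R$1,510.57 + 31.2% × R$5,449.00 = R$3,210.66
Solidarity Surcharge: cap R$785,888.00 − YTD R$785,386.00 = R$502.00 subject; 3% × R$502.00 = R$15.06
Total: R$3,210.66 + R$15.06 = R$3,225.72

R$3,225.72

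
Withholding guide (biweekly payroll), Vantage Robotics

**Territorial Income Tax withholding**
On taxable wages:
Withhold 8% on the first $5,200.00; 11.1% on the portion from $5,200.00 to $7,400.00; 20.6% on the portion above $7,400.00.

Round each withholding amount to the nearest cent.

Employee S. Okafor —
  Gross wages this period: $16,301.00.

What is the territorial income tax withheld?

Territorial Income Tax: taxable = $16,301.00
  $660.20 + 20.6% × ($16,301.00 − $7,400.00) = $660.20 + 20.6% × $8,901.00 = $2,493.81

$2,493.81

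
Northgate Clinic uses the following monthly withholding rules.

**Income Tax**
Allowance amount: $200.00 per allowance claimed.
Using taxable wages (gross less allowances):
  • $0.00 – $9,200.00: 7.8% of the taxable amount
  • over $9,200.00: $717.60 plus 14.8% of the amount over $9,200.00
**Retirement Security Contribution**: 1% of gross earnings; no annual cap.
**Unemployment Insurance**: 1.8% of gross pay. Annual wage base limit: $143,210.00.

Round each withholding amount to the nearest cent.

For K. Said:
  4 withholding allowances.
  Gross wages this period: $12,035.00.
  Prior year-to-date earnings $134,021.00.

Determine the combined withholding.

$1,304.53

Income Tax: taxable = $12,035.00 − 4×$200.00 = $11,235.00
  $717.60 + 14.8% × ($11,235.00 − $9,200.00) = $717.60 + 14.8% × $2,035.00 = $1,018.78
Retirement Security Contribution: 1% × $12,035.00 = $120.35
Unemployment Insurance: cap $143,210.00 − YTD $134,021.00 = $9,189.00 subject; 1.8% × $9,189.00 = $165.40
Total: $1,018.78 + $120.35 + $165.40 = $1,304.53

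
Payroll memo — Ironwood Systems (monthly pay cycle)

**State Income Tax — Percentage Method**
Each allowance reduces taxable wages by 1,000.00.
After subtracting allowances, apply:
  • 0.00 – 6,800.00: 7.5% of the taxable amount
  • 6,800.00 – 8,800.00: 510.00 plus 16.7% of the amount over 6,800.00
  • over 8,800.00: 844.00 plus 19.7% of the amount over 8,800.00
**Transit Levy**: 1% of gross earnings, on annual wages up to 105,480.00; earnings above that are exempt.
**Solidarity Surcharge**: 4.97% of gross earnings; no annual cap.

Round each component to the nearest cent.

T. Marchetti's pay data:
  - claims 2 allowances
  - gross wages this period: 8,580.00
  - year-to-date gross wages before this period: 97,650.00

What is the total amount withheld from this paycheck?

State Income Tax: taxable = 8,580.00 − 2×1,000.00 = 6,580.00
  7.5% × 6,580.00 = 493.50
Transit Levy: cap 105,480.00 − YTD 97,650.00 = 7,830.00 subject; 1% × 7,830.00 = 78.30
Solidarity Surcharge: 4.97% × 8,580.00 = 426.43
Total: 493.50 + 78.30 + 426.43 = 998.23

998.23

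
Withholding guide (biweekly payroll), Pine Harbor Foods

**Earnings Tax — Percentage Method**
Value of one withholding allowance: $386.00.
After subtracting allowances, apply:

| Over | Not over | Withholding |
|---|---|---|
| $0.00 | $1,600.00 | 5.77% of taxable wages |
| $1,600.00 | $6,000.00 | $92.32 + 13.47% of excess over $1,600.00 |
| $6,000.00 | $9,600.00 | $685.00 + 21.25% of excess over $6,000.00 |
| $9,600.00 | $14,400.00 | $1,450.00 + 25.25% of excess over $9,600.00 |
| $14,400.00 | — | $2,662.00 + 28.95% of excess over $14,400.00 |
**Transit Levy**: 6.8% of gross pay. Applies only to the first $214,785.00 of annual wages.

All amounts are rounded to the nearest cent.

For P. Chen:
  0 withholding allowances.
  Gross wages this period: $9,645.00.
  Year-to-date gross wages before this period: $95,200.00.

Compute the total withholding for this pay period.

$2,117.22

Earnings Tax: taxable = $9,645.00
  $1,450.00 + 25.25% × ($9,645.00 − $9,600.00) = $1,450.00 + 25.25% × $45.00 = $1,461.36
Transit Levy: 6.8% × $9,645.00 = $655.86
Total: $1,461.36 + $655.86 = $2,117.22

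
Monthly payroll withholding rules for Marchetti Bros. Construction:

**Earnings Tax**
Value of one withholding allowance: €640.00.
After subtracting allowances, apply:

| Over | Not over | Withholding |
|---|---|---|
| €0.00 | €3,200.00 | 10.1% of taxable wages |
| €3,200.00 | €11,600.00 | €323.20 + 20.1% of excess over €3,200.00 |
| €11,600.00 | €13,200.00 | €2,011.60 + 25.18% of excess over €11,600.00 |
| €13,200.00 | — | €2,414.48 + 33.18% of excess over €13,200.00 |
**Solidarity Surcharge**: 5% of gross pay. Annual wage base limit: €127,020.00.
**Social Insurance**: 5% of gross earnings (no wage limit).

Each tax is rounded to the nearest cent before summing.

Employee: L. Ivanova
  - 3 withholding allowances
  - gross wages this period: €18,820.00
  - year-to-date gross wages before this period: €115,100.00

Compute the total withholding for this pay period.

Earnings Tax: taxable = €18,820.00 − 3×€640.00 = €16,900.00
  €2,414.48 + 33.18% × (€16,900.00 − €13,200.00) = €2,414.48 + 33.18% × €3,700.00 = €3,642.14
Solidarity Surcharge: cap €127,020.00 − YTD €115,100.00 = €11,920.00 subject; 5% × €11,920.00 = €596.00
Social Insurance: 5% × €18,820.00 = €941.00
Total: €3,642.14 + €596.00 + €941.00 = €5,179.14

€5,179.14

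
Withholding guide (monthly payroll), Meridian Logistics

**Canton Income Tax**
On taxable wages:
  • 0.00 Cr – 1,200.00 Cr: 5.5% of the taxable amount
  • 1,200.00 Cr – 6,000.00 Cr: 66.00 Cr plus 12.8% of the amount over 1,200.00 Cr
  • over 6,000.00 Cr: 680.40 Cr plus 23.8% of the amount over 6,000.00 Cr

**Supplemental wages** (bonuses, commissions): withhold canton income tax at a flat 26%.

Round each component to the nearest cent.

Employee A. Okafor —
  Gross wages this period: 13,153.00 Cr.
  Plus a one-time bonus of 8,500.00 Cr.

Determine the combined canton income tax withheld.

4,592.81 Cr

Canton Income Tax: taxable = 13,153.00 Cr
  680.40 Cr + 23.8% × (13,153.00 Cr − 6,000.00 Cr) = 680.40 Cr + 23.8% × 7,153.00 Cr = 2,382.81 Cr
Supplemental (26% flat on bonus): 26% × 8,500.00 Cr = 2,210.00 Cr
Total canton income tax: 2,382.81 Cr + 2,210.00 Cr = 4,592.81 Cr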